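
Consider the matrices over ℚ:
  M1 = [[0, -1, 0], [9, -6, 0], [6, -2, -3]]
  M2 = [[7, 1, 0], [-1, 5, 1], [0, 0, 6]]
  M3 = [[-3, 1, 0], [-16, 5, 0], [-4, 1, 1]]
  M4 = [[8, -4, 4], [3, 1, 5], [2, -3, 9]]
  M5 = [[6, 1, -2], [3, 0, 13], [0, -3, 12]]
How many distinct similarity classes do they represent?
Characteristic polynomials: χ_{M1} = (x + 3)^3, χ_{M2} = (x - 6)^3, χ_{M3} = (x - 1)^3, χ_{M4} = (x - 6)^3, χ_{M5} = (x - 6)^3.

{M1}: invariant factors x + 3, (x + 3)^2.

{M2, M4, M5}: invariant factors (x - 6)^3.

{M3}: invariant factors x - 1, (x - 1)^2.

Matrices are similar if and only if their invariant-factor lists agree; the partition into similarity classes is {M1}, {M2, M4, M5}, {M3}.

3 classes: {M1}, {M2, M4, M5}, {M3}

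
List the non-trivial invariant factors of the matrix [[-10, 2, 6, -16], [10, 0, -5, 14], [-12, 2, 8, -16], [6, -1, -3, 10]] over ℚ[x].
x - 2, (x - 2)^3

The Jordan structure of A has elementary divisors (x - 2)^3, (x - 2). Arranging the block sizes at each eigenvalue in decreasing order and taking row products gives the invariant factors.

Invariant factors (smallest first, each dividing the next): x - 2, (x - 2)^3.

Check: the last factor (x - 2)^3 is the minimal polynomial, and the product (x - 2)^4 is the characteristic polynomial.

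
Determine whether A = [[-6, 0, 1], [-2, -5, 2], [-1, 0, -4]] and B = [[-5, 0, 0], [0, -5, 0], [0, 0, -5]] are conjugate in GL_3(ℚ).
No.

Both have characteristic polynomial (x + 5)^3, but the minimal polynomial of A is (x + 5)^2 while the minimal polynomial of B is x + 5. The minimal polynomial is a similarity invariant, so A and B are not similar.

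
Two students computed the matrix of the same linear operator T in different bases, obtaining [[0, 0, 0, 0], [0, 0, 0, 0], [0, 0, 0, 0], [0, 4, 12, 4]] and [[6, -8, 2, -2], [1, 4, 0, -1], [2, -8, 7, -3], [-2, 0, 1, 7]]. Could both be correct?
No.

trace(A) = 4 but trace(B) = 24. The trace is a similarity invariant, so A and B are not similar.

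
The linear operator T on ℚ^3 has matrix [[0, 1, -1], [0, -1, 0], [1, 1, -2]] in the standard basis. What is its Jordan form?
J = [[-1, 1, 0], [0, -1, 0], [0, 0, -1]]

The characteristic polynomial is det(xI - A) = (x + 1)^3, so the eigenvalues are -1 (algebraic multiplicity 3).

For λ = -1: rank(A + I) = 1, rank((A + I)^2) = 0. The eigenspace has dimension 3 - 1 = 2, so there are 2 Jordan blocks; the rank sequence gives block sizes [2, 1].

Assembling the blocks gives the Jordan form J above.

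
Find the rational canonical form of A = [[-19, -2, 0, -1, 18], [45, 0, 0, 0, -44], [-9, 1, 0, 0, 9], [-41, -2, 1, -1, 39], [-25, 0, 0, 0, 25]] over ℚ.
The invariant factors of A (the non-unit diagonal entries of the Smith normal form of xI - A over ℚ[x]) are (x - 1)(x^2 - 2x + 5)^2, each dividing the next. The characteristic polynomial is their product, (x - 1)(x^2 - 2x + 5)^2.

The rational canonical form is the block-diagonal matrix of companion matrices C(f_i):
R = [[0, 0, 0, 0, 25], [1, 0, 0, 0, -45], [0, 1, 0, 0, 34], [0, 0, 1, 0, -18], [0, 0, 0, 1, 5]].

Note the characteristic polynomial does not split into linear factors over ℚ, so A has no Jordan form over ℚ; the rational canonical form exists over any field.

R = [[0, 0, 0, 0, 25], [1, 0, 0, 0, -45], [0, 1, 0, 0, 34], [0, 0, 1, 0, -18], [0, 0, 0, 1, 5]]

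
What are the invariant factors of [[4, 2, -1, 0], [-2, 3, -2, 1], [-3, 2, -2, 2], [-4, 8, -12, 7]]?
(x - 3)^2, (x - 3)^2

The Jordan structure of A has elementary divisors (x - 3)^2, (x - 3)^2. Arranging the block sizes at each eigenvalue in decreasing order and taking row products gives the invariant factors.

Invariant factors (smallest first, each dividing the next): (x - 3)^2, (x - 3)^2.

Check: the last factor (x - 3)^2 is the minimal polynomial, and the product (x - 3)^4 is the characteristic polynomial.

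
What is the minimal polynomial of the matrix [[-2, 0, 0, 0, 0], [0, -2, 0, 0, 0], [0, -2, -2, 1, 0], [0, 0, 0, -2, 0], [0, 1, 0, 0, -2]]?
m_A(x) = (x + 2)^2

The characteristic polynomial factors as (x + 2)^5. The minimal polynomial is ∏(x - λ)^{k_λ} where k_λ is the size of the largest Jordan block at λ.

For λ = -2: rank(A + 2I) = 2, and the largest Jordan block has size 2 (the smallest k with rank((A + 2I)^k) = rank((A + 2I)^(k+1))).

So m_A(x) = (x + 2)^2.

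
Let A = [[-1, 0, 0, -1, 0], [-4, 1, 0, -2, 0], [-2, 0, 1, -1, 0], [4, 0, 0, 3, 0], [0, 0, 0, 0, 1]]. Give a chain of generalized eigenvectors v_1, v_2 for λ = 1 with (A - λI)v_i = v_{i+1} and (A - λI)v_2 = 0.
We seek v_1 ∈ ker((A - I)^2) \ ker(A - I), then set v_{i+1} = (A - I) v_i.

One such chain is v_1 = [[-1, -1, -1, 1, 1]]^T, v_2 = [[1, 2, 1, -2, 0]]^T. Check: (A - I) v_2 = [[0, 0, 0, 0, 0]]^T = 0.

v_1 = [[-1, -1, -1, 1, 1]]^T, v_2 = [[1, 2, 1, -2, 0]]^T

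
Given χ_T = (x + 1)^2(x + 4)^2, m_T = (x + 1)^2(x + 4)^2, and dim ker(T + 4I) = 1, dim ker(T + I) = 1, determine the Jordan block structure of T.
Jordan blocks: (-4, 2), (-1, 2)

λ = -4: algebraic multiplicity 2 (exponent in χ_T), largest block size 2 (exponent in m_T), 1 block (geometric multiplicity). This forces block sizes [2].
λ = -1: algebraic multiplicity 2 (exponent in χ_T), largest block size 2 (exponent in m_T), 1 block (geometric multiplicity). This forces block sizes [2].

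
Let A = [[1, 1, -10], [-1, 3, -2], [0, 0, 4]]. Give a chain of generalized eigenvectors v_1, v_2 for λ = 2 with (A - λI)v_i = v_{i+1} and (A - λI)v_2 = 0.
v_1 = [[0, 1, 0]]^T, v_2 = [[1, 1, 0]]^T

We seek v_1 ∈ ker((A - 2I)^2) \ ker(A - 2I), then set v_{i+1} = (A - 2I) v_i.

One such chain is v_1 = [[0, 1, 0]]^T, v_2 = [[1, 1, 0]]^T. Check: (A - 2I) v_2 = [[0, 0, 0]]^T = 0.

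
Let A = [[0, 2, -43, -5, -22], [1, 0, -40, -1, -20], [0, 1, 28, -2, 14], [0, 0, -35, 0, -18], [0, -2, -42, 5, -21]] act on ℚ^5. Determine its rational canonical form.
The invariant factors of A (the non-unit diagonal entries of the Smith normal form of xI - A over ℚ[x]) are (x + 1)(x^2 - 4x + 5)^2, each dividing the next. The characteristic polynomial is their product, (x + 1)(x^2 - 4x + 5)^2.

The rational canonical form is the block-diagonal matrix of companion matrices C(f_i):
R = [[0, 0, 0, 0, -25], [1, 0, 0, 0, 15], [0, 1, 0, 0, 14], [0, 0, 1, 0, -18], [0, 0, 0, 1, 7]].

Note the characteristic polynomial does not split into linear factors over ℚ, so A has no Jordan form over ℚ; the rational canonical form exists over any field.

R = [[0, 0, 0, 0, -25], [1, 0, 0, 0, 15], [0, 1, 0, 0, 14], [0, 0, 1, 0, -18], [0, 0, 0, 1, 7]]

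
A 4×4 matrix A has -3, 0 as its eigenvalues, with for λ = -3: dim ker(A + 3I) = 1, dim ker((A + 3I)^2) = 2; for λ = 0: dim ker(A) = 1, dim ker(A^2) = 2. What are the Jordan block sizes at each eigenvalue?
Jordan blocks: (-3, 2), (0, 2)

λ = -3: successive nullity increments [1, 1] count blocks of size ≥ k; block sizes are [2].
λ = 0: successive nullity increments [1, 1] count blocks of size ≥ k; block sizes are [2].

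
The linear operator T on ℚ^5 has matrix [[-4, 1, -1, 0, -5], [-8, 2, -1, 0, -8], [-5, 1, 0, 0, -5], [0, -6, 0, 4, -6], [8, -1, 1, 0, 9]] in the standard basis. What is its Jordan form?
The characteristic polynomial is det(xI - A) = (x - 4)^2(x - 1)^3, so the eigenvalues are 1 (algebraic multiplicity 3), 4 (algebraic multiplicity 2).

For λ = 1: rank(A - I) = 3, rank((A - I)^2) = 2. The eigenspace has dimension 5 - 3 = 2, so there are 2 Jordan blocks; the rank sequence gives block sizes [2, 1].

For λ = 4: rank(A - 4I) = 3. The eigenspace has dimension 5 - 3 = 2, so there are 2 Jordan blocks; the rank sequence gives block sizes [1, 1].

Assembling the blocks gives the Jordan form J above.

J = [[1, 1, 0, 0, 0], [0, 1, 0, 0, 0], [0, 0, 1, 0, 0], [0, 0, 0, 4, 0], [0, 0, 0, 0, 4]]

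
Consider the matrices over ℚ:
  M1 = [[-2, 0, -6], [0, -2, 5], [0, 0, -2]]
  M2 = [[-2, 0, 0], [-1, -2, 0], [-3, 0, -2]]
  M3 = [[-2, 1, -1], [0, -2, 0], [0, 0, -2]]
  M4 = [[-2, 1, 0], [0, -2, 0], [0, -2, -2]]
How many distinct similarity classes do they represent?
1 class: {M1, M2, M3, M4}

Characteristic polynomials: χ_{M1} = (x + 2)^3, χ_{M2} = (x + 2)^3, χ_{M3} = (x + 2)^3, χ_{M4} = (x + 2)^3.

{M1, M2, M3, M4}: invariant factors x + 2, (x + 2)^2.

Matrices are similar if and only if their invariant-factor lists agree; the partition into similarity classes is {M1, M2, M3, M4}.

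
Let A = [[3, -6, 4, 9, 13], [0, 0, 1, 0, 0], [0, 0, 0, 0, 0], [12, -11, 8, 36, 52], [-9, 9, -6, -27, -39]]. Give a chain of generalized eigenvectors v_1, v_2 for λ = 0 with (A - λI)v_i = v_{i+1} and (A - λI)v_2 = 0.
We seek v_1 ∈ ker(A^2) \ ker(A), then set v_{i+1} = A v_i.

One such chain is v_1 = [[0, 0, 0, 3, -2]]^T, v_2 = [[1, 0, 0, 4, -3]]^T. Check: A v_2 = [[0, 0, 0, 0, 0]]^T = 0.

v_1 = [[0, 0, 0, 3, -2]]^T, v_2 = [[1, 0, 0, 4, -3]]^T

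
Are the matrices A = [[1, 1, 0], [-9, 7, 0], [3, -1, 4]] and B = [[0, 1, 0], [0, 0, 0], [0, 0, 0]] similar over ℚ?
No.

trace(A) = 12 but trace(B) = 0. The trace is a similarity invariant, so A and B are not similar.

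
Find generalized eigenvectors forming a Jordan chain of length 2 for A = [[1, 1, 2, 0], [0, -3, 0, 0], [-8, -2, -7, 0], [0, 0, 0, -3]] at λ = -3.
We seek v_1 ∈ ker((A + 3I)^2) \ ker(A + 3I), then set v_{i+1} = (A + 3I) v_i.

One such chain is v_1 = [[2, -3, -3, -5]]^T, v_2 = [[-1, 0, 2, 0]]^T. Check: (A + 3I) v_2 = [[0, 0, 0, 0]]^T = 0.

v_1 = [[2, -3, -3, -5]]^T, v_2 = [[-1, 0, 2, 0]]^T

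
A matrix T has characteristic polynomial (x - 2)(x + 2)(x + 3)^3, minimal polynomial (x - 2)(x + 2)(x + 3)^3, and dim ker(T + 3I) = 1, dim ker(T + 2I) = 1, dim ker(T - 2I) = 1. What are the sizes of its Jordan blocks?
Jordan blocks: (-3, 3), (-2, 1), (2, 1)

λ = -3: algebraic multiplicity 3 (exponent in χ_T), largest block size 3 (exponent in m_T), 1 block (geometric multiplicity). This forces block sizes [3].
λ = -2: algebraic multiplicity 1 (exponent in χ_T), largest block size 1 (exponent in m_T), 1 block (geometric multiplicity). This forces block sizes [1].
λ = 2: algebraic multiplicity 1 (exponent in χ_T), largest block size 1 (exponent in m_T), 1 block (geometric multiplicity). This forces block sizes [1].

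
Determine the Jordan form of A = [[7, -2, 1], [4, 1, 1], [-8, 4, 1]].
J = [[3, 1, 0], [0, 3, 0], [0, 0, 3]]

The characteristic polynomial is det(xI - A) = (x - 3)^3, so the eigenvalues are 3 (algebraic multiplicity 3).

For λ = 3: rank(A - 3I) = 1, rank((A - 3I)^2) = 0. The eigenspace has dimension 3 - 1 = 2, so there are 2 Jordan blocks; the rank sequence gives block sizes [2, 1].

Assembling the blocks gives the Jordan form J above.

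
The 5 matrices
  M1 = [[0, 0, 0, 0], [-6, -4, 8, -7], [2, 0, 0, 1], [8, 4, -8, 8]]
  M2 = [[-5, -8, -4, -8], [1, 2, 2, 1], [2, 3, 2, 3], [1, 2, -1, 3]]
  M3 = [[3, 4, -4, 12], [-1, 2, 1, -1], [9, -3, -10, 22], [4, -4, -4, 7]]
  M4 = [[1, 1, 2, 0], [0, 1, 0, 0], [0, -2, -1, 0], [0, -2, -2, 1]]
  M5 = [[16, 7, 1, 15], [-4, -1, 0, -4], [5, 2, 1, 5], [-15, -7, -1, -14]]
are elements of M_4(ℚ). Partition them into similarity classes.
3 classes: {M1}, {M2, M3, M5}, {M4}

Characteristic polynomials: χ_{M1} = x^2(x - 2)^2, χ_{M2} = (x - 1)^3(x + 1), χ_{M3} = (x - 1)^3(x + 1), χ_{M4} = (x - 1)^3(x + 1), χ_{M5} = (x - 1)^3(x + 1).

{M1}: invariant factors x, x(x - 2)^2.

{M2, M3, M5}: invariant factors (x - 1)^3(x + 1).

{M4}: invariant factors x - 1, (x - 1)^2(x + 1).

Matrices are similar if and only if their invariant-factor lists agree; the partition into similarity classes is {M1}, {M2, M3, M5}, {M4}.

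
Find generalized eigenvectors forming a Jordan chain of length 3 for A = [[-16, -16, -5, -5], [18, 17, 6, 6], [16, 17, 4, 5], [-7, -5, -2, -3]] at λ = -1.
We seek v_1 ∈ ker((A + I)^3) \ ker((A + I)^2), then set v_{i+1} = (A + I) v_i.

One such chain is v_1 = [[1, -1, -1, 1]]^T, v_2 = [[1, 0, -1, -2]]^T, v_3 = [[0, 0, 1, -1]]^T. Check: (A + I) v_3 = [[0, 0, 0, 0]]^T = 0.

v_1 = [[1, -1, -1, 1]]^T, v_2 = [[1, 0, -1, -2]]^T, v_3 = [[0, 0, 1, -1]]^T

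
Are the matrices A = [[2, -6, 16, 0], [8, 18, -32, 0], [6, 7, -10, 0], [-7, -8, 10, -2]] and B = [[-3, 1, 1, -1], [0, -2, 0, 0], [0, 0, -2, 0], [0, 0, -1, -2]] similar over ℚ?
No.

trace(A) = 8 but trace(B) = -9. The trace is a similarity invariant, so A and B are not similar.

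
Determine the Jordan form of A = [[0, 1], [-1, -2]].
The characteristic polynomial is det(xI - A) = (x + 1)^2, so the eigenvalues are -1 (algebraic multiplicity 2).

For λ = -1: rank(A + I) = 1, rank((A + I)^2) = 0. The eigenspace has dimension 2 - 1 = 1, so there is 1 Jordan block; the rank sequence gives block sizes [2].

Assembling the blocks gives the Jordan form J above.

J = [[-1, 1], [0, -1]]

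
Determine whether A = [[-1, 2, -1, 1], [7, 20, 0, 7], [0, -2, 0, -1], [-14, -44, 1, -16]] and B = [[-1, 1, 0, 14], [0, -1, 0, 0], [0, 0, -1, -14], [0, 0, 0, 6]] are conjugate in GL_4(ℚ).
Yes.

Two matrices over a field are similar if and only if they have the same invariant factors.

Both A and B have characteristic polynomial (x - 6)(x + 1)^3 and minimal polynomial (x - 6)(x + 1)^2. Computing further, both have invariant factors x + 1, (x - 6)(x + 1)^2. Hence A and B are similar.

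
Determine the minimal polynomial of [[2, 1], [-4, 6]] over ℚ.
m_A(x) = (x - 4)^2

The characteristic polynomial factors as (x - 4)^2. The minimal polynomial is ∏(x - λ)^{k_λ} where k_λ is the size of the largest Jordan block at λ.

For λ = 4: rank(A - 4I) = 1, and the largest Jordan block has size 2 (the smallest k with rank((A - 4I)^k) = rank((A - 4I)^(k+1))).

So m_A(x) = (x - 4)^2.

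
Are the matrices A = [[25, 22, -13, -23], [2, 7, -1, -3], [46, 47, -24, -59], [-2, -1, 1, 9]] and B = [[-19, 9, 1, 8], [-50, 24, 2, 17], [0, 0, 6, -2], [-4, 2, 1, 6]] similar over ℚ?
Yes.

Two matrices over a field are similar if and only if they have the same invariant factors.

Both A and B have characteristic polynomial (x - 6)^3(x + 1) and minimal polynomial (x - 6)^3(x + 1). Computing further, both have invariant factors (x - 6)^3(x + 1). Hence A and B are similar.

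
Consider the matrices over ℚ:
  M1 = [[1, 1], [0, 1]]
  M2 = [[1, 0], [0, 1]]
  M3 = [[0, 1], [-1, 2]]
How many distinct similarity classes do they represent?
Characteristic polynomials: χ_{M1} = (x - 1)^2, χ_{M2} = (x - 1)^2, χ_{M3} = (x - 1)^2.

{M1, M3}: invariant factors (x - 1)^2.

{M2}: invariant factors x - 1, x - 1.

Matrices are similar if and only if their invariant-factor lists agree; the partition into similarity classes is {M1, M3}, {M2}.

2 classes: {M1, M3}, {M2}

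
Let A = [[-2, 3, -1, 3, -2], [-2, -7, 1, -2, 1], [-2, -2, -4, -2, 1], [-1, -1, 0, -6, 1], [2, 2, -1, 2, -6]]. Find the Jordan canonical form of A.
J = [[-5, 1, 0, 0, 0], [0, -5, 1, 0, 0], [0, 0, -5, 0, 0], [0, 0, 0, -5, 0], [0, 0, 0, 0, -5]]

The characteristic polynomial is det(xI - A) = (x + 5)^5, so the eigenvalues are -5 (algebraic multiplicity 5).

For λ = -5: rank(A + 5I) = 2, rank((A + 5I)^2) = 1, rank((A + 5I)^3) = 0. The eigenspace has dimension 5 - 2 = 3, so there are 3 Jordan blocks; the rank sequence gives block sizes [3, 1, 1].

Assembling the blocks gives the Jordan form J above.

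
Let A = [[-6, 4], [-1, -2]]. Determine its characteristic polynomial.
xI - A = [[x + 6, -4], [1, x + 2]].

Expanding det(xI - A) along the first row:
det(xI - A) = + (x + 6)·det([[x + 2]]) - (-4)·det([[1]]).

Evaluating gives χ_A(x) = x^2 + 8x + 16 = (x + 4)^2.

χ_A(x) = (x + 4)^2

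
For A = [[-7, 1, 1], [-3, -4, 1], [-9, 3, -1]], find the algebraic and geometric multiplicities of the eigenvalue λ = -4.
algebraic multiplicity 3, geometric multiplicity 1

The characteristic polynomial is (x + 4)^3, so the factor x + 4 appears with exponent 3: the algebraic multiplicity is 3.

rank(A + 4I) = 2, so the eigenspace has dimension 3 - 2 = 1: the geometric multiplicity is 1.

Since 1 < 3, A is not diagonalizable.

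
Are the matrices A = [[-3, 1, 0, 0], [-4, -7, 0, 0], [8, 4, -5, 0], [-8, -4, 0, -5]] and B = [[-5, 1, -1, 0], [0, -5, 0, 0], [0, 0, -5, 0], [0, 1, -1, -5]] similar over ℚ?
Yes.

Two matrices over a field are similar if and only if they have the same invariant factors.

Both A and B have characteristic polynomial (x + 5)^4 and minimal polynomial (x + 5)^2. Computing further, both have invariant factors x + 5, x + 5, (x + 5)^2. Hence A and B are similar.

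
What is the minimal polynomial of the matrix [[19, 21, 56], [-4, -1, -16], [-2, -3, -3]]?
m_A(x) = (x - 5)^2

The characteristic polynomial factors as (x - 5)^3. The minimal polynomial is ∏(x - λ)^{k_λ} where k_λ is the size of the largest Jordan block at λ.

For λ = 5: rank(A - 5I) = 1, and the largest Jordan block has size 2 (the smallest k with rank((A - 5I)^k) = rank((A - 5I)^(k+1))).

So m_A(x) = (x - 5)^2.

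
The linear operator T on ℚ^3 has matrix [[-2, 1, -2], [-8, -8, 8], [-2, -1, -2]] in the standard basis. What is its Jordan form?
The characteristic polynomial is det(xI - A) = (x + 4)^3, so the eigenvalues are -4 (algebraic multiplicity 3).

For λ = -4: rank(A + 4I) = 1, rank((A + 4I)^2) = 0. The eigenspace has dimension 3 - 1 = 2, so there are 2 Jordan blocks; the rank sequence gives block sizes [2, 1].

Assembling the blocks gives the Jordan form J above.

J = [[-4, 1, 0], [0, -4, 0], [0, 0, -4]]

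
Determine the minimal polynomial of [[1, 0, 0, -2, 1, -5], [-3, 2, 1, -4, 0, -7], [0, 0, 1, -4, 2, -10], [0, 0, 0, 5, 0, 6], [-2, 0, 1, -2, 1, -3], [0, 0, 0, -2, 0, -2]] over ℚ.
m_A(x) = (x - 2)^2(x - 1)^3

The characteristic polynomial factors as (x - 2)^2(x - 1)^4. The minimal polynomial is ∏(x - λ)^{k_λ} where k_λ is the size of the largest Jordan block at λ.

For λ = 1: rank(A - I) = 4, and the largest Jordan block has size 3 (the smallest k with rank((A - I)^k) = rank((A - I)^(k+1))).
For λ = 2: rank(A - 2I) = 5, and the largest Jordan block has size 2 (the smallest k with rank((A - 2I)^k) = rank((A - 2I)^(k+1))).

So m_A(x) = (x - 2)^2(x - 1)^3.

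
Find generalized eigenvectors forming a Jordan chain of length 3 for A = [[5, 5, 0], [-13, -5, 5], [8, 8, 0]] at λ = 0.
v_1 = [[-2, 2, -3]]^T, v_2 = [[0, 1, 0]]^T, v_3 = [[5, -5, 8]]^T

We seek v_1 ∈ ker(A^3) \ ker(A^2), then set v_{i+1} = A v_i.

One such chain is v_1 = [[-2, 2, -3]]^T, v_2 = [[0, 1, 0]]^T, v_3 = [[5, -5, 8]]^T. Check: A v_3 = [[0, 0, 0]]^T = 0.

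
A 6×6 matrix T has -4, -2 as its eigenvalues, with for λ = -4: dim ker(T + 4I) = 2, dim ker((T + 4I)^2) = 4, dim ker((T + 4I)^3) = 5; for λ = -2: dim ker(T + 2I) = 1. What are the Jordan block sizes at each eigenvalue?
Jordan blocks: (-4, 3), (-4, 2), (-2, 1)

λ = -4: successive nullity increments [2, 2, 1] count blocks of size ≥ k; block sizes are [3, 2].
λ = -2: successive nullity increments [1] count blocks of size ≥ k; block sizes are [1].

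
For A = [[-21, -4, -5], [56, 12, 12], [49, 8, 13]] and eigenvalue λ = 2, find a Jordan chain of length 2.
v_1 = [[-2, 5, 5]]^T, v_2 = [[1, -2, -3]]^T

We seek v_1 ∈ ker((A - 2I)^2) \ ker(A - 2I), then set v_{i+1} = (A - 2I) v_i.

One such chain is v_1 = [[-2, 5, 5]]^T, v_2 = [[1, -2, -3]]^T. Check: (A - 2I) v_2 = [[0, 0, 0]]^T = 0.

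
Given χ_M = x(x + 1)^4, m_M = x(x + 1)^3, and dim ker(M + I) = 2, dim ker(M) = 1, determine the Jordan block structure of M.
λ = -1: algebraic multiplicity 4 (exponent in χ_M), largest block size 3 (exponent in m_M), 2 blocks (geometric multiplicity). These force block sizes [3, 1].
λ = 0: algebraic multiplicity 1 (exponent in χ_M), largest block size 1 (exponent in m_M), 1 block (geometric multiplicity). This forces block sizes [1].

Jordan blocks: (-1, 3), (-1, 1), (0, 1)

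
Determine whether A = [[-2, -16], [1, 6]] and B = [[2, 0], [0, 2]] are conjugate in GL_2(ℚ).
No.

Both have characteristic polynomial (x - 2)^2, but the minimal polynomial of A is (x - 2)^2 while the minimal polynomial of B is x - 2. The minimal polynomial is a similarity invariant, so A and B are not similar.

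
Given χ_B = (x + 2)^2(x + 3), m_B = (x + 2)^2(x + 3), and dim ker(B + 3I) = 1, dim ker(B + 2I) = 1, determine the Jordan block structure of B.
Jordan blocks: (-3, 1), (-2, 2)

λ = -3: algebraic multiplicity 1 (exponent in χ_B), largest block size 1 (exponent in m_B), 1 block (geometric multiplicity). This forces block sizes [1].
λ = -2: algebraic multiplicity 2 (exponent in χ_B), largest block size 2 (exponent in m_B), 1 block (geometric multiplicity). This forces block sizes [2].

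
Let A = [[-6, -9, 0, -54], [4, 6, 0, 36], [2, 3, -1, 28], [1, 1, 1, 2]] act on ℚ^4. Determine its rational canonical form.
The invariant factors of A (the non-unit diagonal entries of the Smith normal form of xI - A over ℚ[x]) are x(x - 3)(x^2 + 2x - 6), each dividing the next. The characteristic polynomial is their product, x(x - 3)(x^2 + 2x - 6).

The rational canonical form is the block-diagonal matrix of companion matrices C(f_i):
R = [[0, 0, 0, 0], [1, 0, 0, -18], [0, 1, 0, 12], [0, 0, 1, 1]].

Note the characteristic polynomial does not split into linear factors over ℚ, so A has no Jordan form over ℚ; the rational canonical form exists over any field.

R = [[0, 0, 0, 0], [1, 0, 0, -18], [0, 1, 0, 12], [0, 0, 1, 1]]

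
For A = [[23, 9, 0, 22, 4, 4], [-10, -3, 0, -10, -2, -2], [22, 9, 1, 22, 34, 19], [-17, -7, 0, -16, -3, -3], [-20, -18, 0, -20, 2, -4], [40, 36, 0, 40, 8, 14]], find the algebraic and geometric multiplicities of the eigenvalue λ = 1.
algebraic multiplicity 3, geometric multiplicity 2

The characteristic polynomial is (x - 6)^3(x - 1)^3, so the factor x - 1 appears with exponent 3: the algebraic multiplicity is 3.

rank(A - I) = 4, so the eigenspace has dimension 6 - 4 = 2: the geometric multiplicity is 2.

Since 2 < 3, A is not diagonalizable.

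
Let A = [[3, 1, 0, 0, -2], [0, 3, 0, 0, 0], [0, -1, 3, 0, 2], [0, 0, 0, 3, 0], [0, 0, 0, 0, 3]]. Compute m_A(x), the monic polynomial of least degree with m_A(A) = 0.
m_A(x) = (x - 3)^2

The characteristic polynomial factors as (x - 3)^5. The minimal polynomial is ∏(x - λ)^{k_λ} where k_λ is the size of the largest Jordan block at λ.

For λ = 3: rank(A - 3I) = 1, and the largest Jordan block has size 2 (the smallest k with rank((A - 3I)^k) = rank((A - 3I)^(k+1))).

So m_A(x) = (x - 3)^2.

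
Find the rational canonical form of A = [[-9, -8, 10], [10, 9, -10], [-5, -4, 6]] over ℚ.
The invariant factors of A (the non-unit diagonal entries of the Smith normal form of xI - A over ℚ[x]) are x - 1, (x - 4)(x - 1), each dividing the next. The characteristic polynomial is their product, (x - 4)(x - 1)^2.

The rational canonical form is the block-diagonal matrix of companion matrices C(f_i):
R = [[1, 0, 0], [0, 0, -4], [0, 1, 5]].

R = [[1, 0, 0], [0, 0, -4], [0, 1, 5]]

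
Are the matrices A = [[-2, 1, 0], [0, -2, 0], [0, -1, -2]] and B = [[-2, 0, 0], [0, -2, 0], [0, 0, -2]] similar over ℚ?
Both have characteristic polynomial (x + 2)^3, but the minimal polynomial of A is (x + 2)^2 while the minimal polynomial of B is x + 2. The minimal polynomial is a similarity invariant, so A and B are not similar.

No.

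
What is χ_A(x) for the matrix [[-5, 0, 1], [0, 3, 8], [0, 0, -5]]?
χ_A(x) = (x - 3)(x + 5)^2

xI - A = [[x + 5, 0, -1], [0, x - 3, -8], [0, 0, x + 5]].

Expanding det(xI - A) along the first row:
det(xI - A) = + (x + 5)·det([[x - 3, -8], [0, x + 5]]) - (0)·det([[0, -8], [0, x + 5]]) + (-1)·det([[0, x - 3], [0, 0]]).

Evaluating gives χ_A(x) = x^3 + 7x^2 - 5x - 75 = (x - 3)(x + 5)^2.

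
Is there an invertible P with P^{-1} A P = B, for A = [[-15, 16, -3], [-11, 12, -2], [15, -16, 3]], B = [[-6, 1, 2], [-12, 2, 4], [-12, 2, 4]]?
No.

Both have characteristic polynomial x^3, but the minimal polynomial of A is x^3 while the minimal polynomial of B is x^2. The minimal polynomial is a similarity invariant, so A and B are not similar.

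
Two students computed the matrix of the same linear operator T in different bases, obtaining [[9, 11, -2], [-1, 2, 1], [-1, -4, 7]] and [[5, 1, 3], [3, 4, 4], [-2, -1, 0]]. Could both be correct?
No.

trace(A) = 18 but trace(B) = 9. The trace is a similarity invariant, so A and B are not similar.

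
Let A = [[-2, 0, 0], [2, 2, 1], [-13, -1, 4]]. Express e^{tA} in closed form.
e^{tA} = [[e^{-2*t}, 0, 0], [((1 - 3*t)*e^{5*t} - 1)*e^{-2*t}, (1 - t)*e^{3*t}, t*e^{3*t}], [(-(3*t + 2)*e^{5*t} + 2)*e^{-2*t}, -t*e^{3*t}, (t + 1)*e^{3*t}]]

A has Jordan form J = [[-2, 0, 0], [0, 3, 1], [0, 0, 3]] with A = PJP^{-1}, so e^{tA} = P e^{tJ} P^{-1}.

For a Jordan block J_k(λ), e^{tJ_k(λ)} = e^{λt} · (I + tN + t^2 N^2/2! + ... + t^{k-1} N^{k-1}/(k-1)!) where N is the nilpotent superdiagonal part.

Assembling the blocks and conjugating back gives the entries of e^{tA} as shown above.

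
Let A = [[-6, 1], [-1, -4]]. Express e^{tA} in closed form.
e^{tA} = [[(1 - t)*e^{-5*t}, t*e^{-5*t}], [-t*e^{-5*t}, (t + 1)*e^{-5*t}]]

A has Jordan form J = [[-5, 1], [0, -5]] with A = PJP^{-1}, so e^{tA} = P e^{tJ} P^{-1}.

For a Jordan block J_k(λ), e^{tJ_k(λ)} = e^{λt} · (I + tN + t^2 N^2/2! + ... + t^{k-1} N^{k-1}/(k-1)!) where N is the nilpotent superdiagonal part.

Assembling the blocks and conjugating back gives the entries of e^{tA} as shown above.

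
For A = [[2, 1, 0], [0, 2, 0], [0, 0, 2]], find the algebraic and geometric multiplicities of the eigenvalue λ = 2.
algebraic multiplicity 3, geometric multiplicity 2

The characteristic polynomial is (x - 2)^3, so the factor x - 2 appears with exponent 3: the algebraic multiplicity is 3.

rank(A - 2I) = 1, so the eigenspace has dimension 3 - 1 = 2: the geometric multiplicity is 2.

Since 2 < 3, A is not diagonalizable.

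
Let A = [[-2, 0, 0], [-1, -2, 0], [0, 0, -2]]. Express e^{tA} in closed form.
e^{tA} = [[e^{-2*t}, 0, 0], [-t*e^{-2*t}, e^{-2*t}, 0], [0, 0, e^{-2*t}]]

A has Jordan form J = [[-2, 1, 0], [0, -2, 0], [0, 0, -2]] with A = PJP^{-1}, so e^{tA} = P e^{tJ} P^{-1}.

For a Jordan block J_k(λ), e^{tJ_k(λ)} = e^{λt} · (I + tN + t^2 N^2/2! + ... + t^{k-1} N^{k-1}/(k-1)!) where N is the nilpotent superdiagonal part.

Assembling the blocks and conjugating back gives the entries of e^{tA} as shown above.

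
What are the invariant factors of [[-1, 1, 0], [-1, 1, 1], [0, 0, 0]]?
x^3

The Jordan structure of A has elementary divisors x^3. Arranging the block sizes at each eigenvalue in decreasing order and taking row products gives the invariant factors.

Invariant factors (smallest first, each dividing the next): x^3.

Check: the last factor x^3 is the minimal polynomial, and the product x^3 is the characteristic polynomial.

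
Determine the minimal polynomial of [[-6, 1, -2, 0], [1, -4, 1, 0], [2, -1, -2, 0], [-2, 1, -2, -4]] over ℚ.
The characteristic polynomial factors as (x + 4)^4. The minimal polynomial is ∏(x - λ)^{k_λ} where k_λ is the size of the largest Jordan block at λ.

For λ = -4: rank(A + 4I) = 2, and the largest Jordan block has size 3 (the smallest k with rank((A + 4I)^k) = rank((A + 4I)^(k+1))).

So m_A(x) = (x + 4)^3.

m_A(x) = (x + 4)^3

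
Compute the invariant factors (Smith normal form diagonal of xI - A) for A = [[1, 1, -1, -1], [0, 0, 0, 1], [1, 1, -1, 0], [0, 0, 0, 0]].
x^2, x^2

The Jordan structure of A has elementary divisors x^2, x^2. Arranging the block sizes at each eigenvalue in decreasing order and taking row products gives the invariant factors.

Invariant factors (smallest first, each dividing the next): x^2, x^2.

Check: the last factor x^2 is the minimal polynomial, and the product x^4 is the characteristic polynomial.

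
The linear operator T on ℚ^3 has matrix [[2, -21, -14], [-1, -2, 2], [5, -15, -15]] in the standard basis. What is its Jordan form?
J = [[-5, 1, 0], [0, -5, 0], [0, 0, -5]]

The characteristic polynomial is det(xI - A) = (x + 5)^3, so the eigenvalues are -5 (algebraic multiplicity 3).

For λ = -5: rank(A + 5I) = 1, rank((A + 5I)^2) = 0. The eigenspace has dimension 3 - 1 = 2, so there are 2 Jordan blocks; the rank sequence gives block sizes [2, 1].

Assembling the blocks gives the Jordan form J above.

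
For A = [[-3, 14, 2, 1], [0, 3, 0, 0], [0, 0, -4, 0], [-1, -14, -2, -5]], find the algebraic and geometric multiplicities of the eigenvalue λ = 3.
algebraic multiplicity 1, geometric multiplicity 1

The characteristic polynomial is (x - 3)(x + 4)^3, so the factor x - 3 appears with exponent 1: the algebraic multiplicity is 1.

rank(A - 3I) = 3, so the eigenspace has dimension 4 - 3 = 1: the geometric multiplicity is 1.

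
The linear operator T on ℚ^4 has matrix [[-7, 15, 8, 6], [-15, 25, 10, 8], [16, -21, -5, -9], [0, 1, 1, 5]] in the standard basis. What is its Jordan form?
The characteristic polynomial is det(xI - A) = x(x - 6)^3, so the eigenvalues are 0 (algebraic multiplicity 1), 6 (algebraic multiplicity 3).

For λ = 0: algebraic multiplicity 1 gives one 1×1 block.

For λ = 6: rank(A - 6I) = 3, rank((A - 6I)^2) = 2, rank((A - 6I)^3) = 1. The eigenspace has dimension 4 - 3 = 1, so there is 1 Jordan block; the rank sequence gives block sizes [3].

Assembling the blocks gives the Jordan form J above.

J = [[0, 0, 0, 0], [0, 6, 1, 0], [0, 0, 6, 1], [0, 0, 0, 6]]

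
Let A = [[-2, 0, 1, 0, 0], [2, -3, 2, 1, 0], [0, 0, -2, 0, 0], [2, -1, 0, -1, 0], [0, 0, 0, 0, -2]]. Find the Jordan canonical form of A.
The characteristic polynomial is det(xI - A) = (x + 2)^5, so the eigenvalues are -2 (algebraic multiplicity 5).

For λ = -2: rank(A + 2I) = 2, rank((A + 2I)^2) = 0. The eigenspace has dimension 5 - 2 = 3, so there are 3 Jordan blocks; the rank sequence gives block sizes [2, 2, 1].

Assembling the blocks gives the Jordan form J above.

J = [[-2, 1, 0, 0, 0], [0, -2, 0, 0, 0], [0, 0, -2, 1, 0], [0, 0, 0, -2, 0], [0, 0, 0, 0, -2]]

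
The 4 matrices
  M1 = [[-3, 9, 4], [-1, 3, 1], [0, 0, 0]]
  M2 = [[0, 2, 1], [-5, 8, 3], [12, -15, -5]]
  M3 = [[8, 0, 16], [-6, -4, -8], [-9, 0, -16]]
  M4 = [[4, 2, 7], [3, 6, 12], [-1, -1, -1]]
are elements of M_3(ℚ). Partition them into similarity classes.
4 classes: {M1}, {M2}, {M3}, {M4}

Characteristic polynomials: χ_{M1} = x^3, χ_{M2} = (x - 1)^3, χ_{M3} = (x + 4)^3, χ_{M4} = (x - 3)^3.

{M1}: invariant factors x^3.

{M2}: invariant factors (x - 1)^3.

{M3}: invariant factors x + 4, (x + 4)^2.

{M4}: invariant factors (x - 3)^3.

Matrices are similar if and only if their invariant-factor lists agree; the partition into similarity classes is {M1}, {M2}, {M3}, {M4}.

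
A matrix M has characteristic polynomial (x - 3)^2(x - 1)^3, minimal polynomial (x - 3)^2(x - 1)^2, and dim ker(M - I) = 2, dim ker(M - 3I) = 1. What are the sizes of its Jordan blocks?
Jordan blocks: (1, 2), (1, 1), (3, 2)

λ = 1: algebraic multiplicity 3 (exponent in χ_M), largest block size 2 (exponent in m_M), 2 blocks (geometric multiplicity). These force block sizes [2, 1].
λ = 3: algebraic multiplicity 2 (exponent in χ_M), largest block size 2 (exponent in m_M), 1 block (geometric multiplicity). This forces block sizes [2].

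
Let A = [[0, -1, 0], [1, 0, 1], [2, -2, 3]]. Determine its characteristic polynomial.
χ_A(x) = (x - 1)^3

xI - A = [[x, 1, 0], [-1, x, -1], [-2, 2, x - 3]].

Expanding det(xI - A) along the first row:
det(xI - A) = + (x)·det([[x, -1], [2, x - 3]]) - (1)·det([[-1, -1], [-2, x - 3]]) + (0)·det([[-1, x], [-2, 2]]).

Evaluating gives χ_A(x) = x^3 - 3x^2 + 3x - 1 = (x - 1)^3.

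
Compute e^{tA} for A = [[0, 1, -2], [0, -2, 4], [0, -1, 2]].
A has Jordan form J = [[0, 1, 0], [0, 0, 0], [0, 0, 0]] with A = PJP^{-1}, so e^{tA} = P e^{tJ} P^{-1}.

For a Jordan block J_k(λ), e^{tJ_k(λ)} = e^{λt} · (I + tN + t^2 N^2/2! + ... + t^{k-1} N^{k-1}/(k-1)!) where N is the nilpotent superdiagonal part.

Assembling the blocks and conjugating back gives the entries of e^{tA} as shown above.

e^{tA} = [[1, t, -2*t], [0, 1 - 2*t, 4*t], [0, -t, 2*t + 1]]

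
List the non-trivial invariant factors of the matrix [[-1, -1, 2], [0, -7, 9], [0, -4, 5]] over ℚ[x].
The Jordan structure of A has elementary divisors (x + 1)^3. Arranging the block sizes at each eigenvalue in decreasing order and taking row products gives the invariant factors.

Invariant factors (smallest first, each dividing the next): (x + 1)^3.

Check: the last factor (x + 1)^3 is the minimal polynomial, and the product (x + 1)^3 is the characteristic polynomial.

(x + 1)^3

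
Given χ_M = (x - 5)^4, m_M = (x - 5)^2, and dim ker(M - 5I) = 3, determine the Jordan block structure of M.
λ = 5: algebraic multiplicity 4 (exponent in χ_M), largest block size 2 (exponent in m_M), 3 blocks (geometric multiplicity). These force block sizes [2, 1, 1].

Jordan blocks: (5, 2), (5, 1), (5, 1)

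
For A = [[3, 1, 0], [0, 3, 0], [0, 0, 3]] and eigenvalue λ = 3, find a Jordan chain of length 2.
We seek v_1 ∈ ker((A - 3I)^2) \ ker(A - 3I), then set v_{i+1} = (A - 3I) v_i.

One such chain is v_1 = [[0, 1, -3]]^T, v_2 = [[1, 0, 0]]^T. Check: (A - 3I) v_2 = [[0, 0, 0]]^T = 0.

v_1 = [[0, 1, -3]]^T, v_2 = [[1, 0, 0]]^T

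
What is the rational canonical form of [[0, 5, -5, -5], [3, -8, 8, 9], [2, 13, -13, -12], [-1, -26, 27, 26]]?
R = [[0, 0, 0, -5], [1, 0, 0, 11], [0, 1, 0, -2], [0, 0, 1, 5]]

The invariant factors of A (the non-unit diagonal entries of the Smith normal form of xI - A over ℚ[x]) are (x - 5)(x^3 + 2x - 1), each dividing the next. The characteristic polynomial is their product, (x - 5)(x^3 + 2x - 1).

The rational canonical form is the block-diagonal matrix of companion matrices C(f_i):
R = [[0, 0, 0, -5], [1, 0, 0, 11], [0, 1, 0, -2], [0, 0, 1, 5]].

Note the characteristic polynomial does not split into linear factors over ℚ, so A has no Jordan form over ℚ; the rational canonical form exists over any field.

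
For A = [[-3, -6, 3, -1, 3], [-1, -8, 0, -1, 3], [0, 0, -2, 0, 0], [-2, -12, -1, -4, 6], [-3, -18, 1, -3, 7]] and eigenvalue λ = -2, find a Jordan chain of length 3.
v_1 = [[4, -2, 1, -4, -4]]^T, v_2 = [[3, 0, 0, -1, 1]]^T, v_3 = [[1, 1, 0, 2, 3]]^T

We seek v_1 ∈ ker((A + 2I)^3) \ ker((A + 2I)^2), then set v_{i+1} = (A + 2I) v_i.

One such chain is v_1 = [[4, -2, 1, -4, -4]]^T, v_2 = [[3, 0, 0, -1, 1]]^T, v_3 = [[1, 1, 0, 2, 3]]^T. Check: (A + 2I) v_3 = [[0, 0, 0, 0, 0]]^T = 0.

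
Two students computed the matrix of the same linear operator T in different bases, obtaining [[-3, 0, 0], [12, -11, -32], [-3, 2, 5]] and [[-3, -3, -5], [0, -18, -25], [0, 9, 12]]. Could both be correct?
Two matrices over a field are similar if and only if they have the same invariant factors.

Both A and B have characteristic polynomial (x + 3)^3 and minimal polynomial (x + 3)^2. Computing further, both have invariant factors x + 3, (x + 3)^2. Hence A and B are similar.

Yes.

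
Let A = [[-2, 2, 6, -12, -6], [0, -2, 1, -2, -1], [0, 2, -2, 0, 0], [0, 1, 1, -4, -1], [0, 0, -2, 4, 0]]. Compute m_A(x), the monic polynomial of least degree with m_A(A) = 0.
m_A(x) = (x + 2)^3

The characteristic polynomial factors as (x + 2)^5. The minimal polynomial is ∏(x - λ)^{k_λ} where k_λ is the size of the largest Jordan block at λ.

For λ = -2: rank(A + 2I) = 2, and the largest Jordan block has size 3 (the smallest k with rank((A + 2I)^k) = rank((A + 2I)^(k+1))).

So m_A(x) = (x + 2)^3.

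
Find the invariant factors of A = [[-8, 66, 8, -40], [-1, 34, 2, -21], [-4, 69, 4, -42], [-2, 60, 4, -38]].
(x - 4)(x + 4)^3

The Jordan structure of A has elementary divisors (x + 4)^3, (x - 4). Arranging the block sizes at each eigenvalue in decreasing order and taking row products gives the invariant factors.

Invariant factors (smallest first, each dividing the next): (x - 4)(x + 4)^3.

Check: the last factor (x - 4)(x + 4)^3 is the minimal polynomial, and the product (x - 4)(x + 4)^3 is the characteristic polynomial.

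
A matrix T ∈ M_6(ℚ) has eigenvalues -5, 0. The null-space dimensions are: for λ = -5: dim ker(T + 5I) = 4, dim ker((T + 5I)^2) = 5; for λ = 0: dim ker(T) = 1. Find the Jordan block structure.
Jordan blocks: (-5, 2), (-5, 1), (-5, 1), (-5, 1), (0, 1)

λ = -5: successive nullity increments [4, 1] count blocks of size ≥ k; block sizes are [2, 1, 1, 1].
λ = 0: successive nullity increments [1] count blocks of size ≥ k; block sizes are [1].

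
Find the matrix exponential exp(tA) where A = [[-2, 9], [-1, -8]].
A has Jordan form J = [[-5, 1], [0, -5]] with A = PJP^{-1}, so e^{tA} = P e^{tJ} P^{-1}.

For a Jordan block J_k(λ), e^{tJ_k(λ)} = e^{λt} · (I + tN + t^2 N^2/2! + ... + t^{k-1} N^{k-1}/(k-1)!) where N is the nilpotent superdiagonal part.

Assembling the blocks and conjugating back gives the entries of e^{tA} as shown above.

e^{tA} = [[(3*t + 1)*e^{-5*t}, 9*t*e^{-5*t}], [-t*e^{-5*t}, (1 - 3*t)*e^{-5*t}]]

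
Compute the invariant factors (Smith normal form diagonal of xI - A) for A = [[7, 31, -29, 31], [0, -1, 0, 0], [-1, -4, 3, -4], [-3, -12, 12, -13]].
x + 1, (x + 1)^3

The Jordan structure of A has elementary divisors (x + 1)^3, (x + 1). Arranging the block sizes at each eigenvalue in decreasing order and taking row products gives the invariant factors.

Invariant factors (smallest first, each dividing the next): x + 1, (x + 1)^3.

Check: the last factor (x + 1)^3 is the minimal polynomial, and the product (x + 1)^4 is the characteristic polynomial.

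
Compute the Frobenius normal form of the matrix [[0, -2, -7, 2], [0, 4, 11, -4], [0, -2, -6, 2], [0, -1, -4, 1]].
R = [[0, 0, 0, 0], [0, 0, 0, 0], [0, 1, 0, 0], [0, 0, 1, -1]]

The invariant factors of A (the non-unit diagonal entries of the Smith normal form of xI - A over ℚ[x]) are x, x^2(x + 1), each dividing the next. The characteristic polynomial is their product, x^3(x + 1).

The rational canonical form is the block-diagonal matrix of companion matrices C(f_i):
R = [[0, 0, 0, 0], [0, 0, 0, 0], [0, 1, 0, 0], [0, 0, 1, -1]].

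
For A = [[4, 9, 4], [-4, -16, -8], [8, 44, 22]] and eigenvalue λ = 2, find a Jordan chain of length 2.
v_1 = [[0, 1, -2]]^T, v_2 = [[1, -2, 4]]^T

We seek v_1 ∈ ker((A - 2I)^2) \ ker(A - 2I), then set v_{i+1} = (A - 2I) v_i.

One such chain is v_1 = [[0, 1, -2]]^T, v_2 = [[1, -2, 4]]^T. Check: (A - 2I) v_2 = [[0, 0, 0]]^T = 0.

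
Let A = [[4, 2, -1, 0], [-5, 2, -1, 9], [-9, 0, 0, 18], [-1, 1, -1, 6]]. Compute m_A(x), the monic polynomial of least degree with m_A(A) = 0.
m_A(x) = (x - 3)^2

The characteristic polynomial factors as (x - 3)^4. The minimal polynomial is ∏(x - λ)^{k_λ} where k_λ is the size of the largest Jordan block at λ.

For λ = 3: rank(A - 3I) = 2, and the largest Jordan block has size 2 (the smallest k with rank((A - 3I)^k) = rank((A - 3I)^(k+1))).

So m_A(x) = (x - 3)^2.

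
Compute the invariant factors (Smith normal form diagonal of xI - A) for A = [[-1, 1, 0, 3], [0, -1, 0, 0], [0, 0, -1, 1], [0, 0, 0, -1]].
(x + 1)^2, (x + 1)^2

The Jordan structure of A has elementary divisors (x + 1)^2, (x + 1)^2. Arranging the block sizes at each eigenvalue in decreasing order and taking row products gives the invariant factors.

Invariant factors (smallest first, each dividing the next): (x + 1)^2, (x + 1)^2.

Check: the last factor (x + 1)^2 is the minimal polynomial, and the product (x + 1)^4 is the characteristic polynomial.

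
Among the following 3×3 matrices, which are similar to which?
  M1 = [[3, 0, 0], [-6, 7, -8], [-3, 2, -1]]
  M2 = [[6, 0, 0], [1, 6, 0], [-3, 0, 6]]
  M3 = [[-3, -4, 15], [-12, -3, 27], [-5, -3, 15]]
3 classes: {M1}, {M2}, {M3}

Characteristic polynomials: χ_{M1} = (x - 3)^3, χ_{M2} = (x - 6)^3, χ_{M3} = (x - 3)^3.

{M1}: invariant factors x - 3, (x - 3)^2.

{M2}: invariant factors x - 6, (x - 6)^2.

{M3}: invariant factors (x - 3)^3.

Matrices are similar if and only if their invariant-factor lists agree; the partition into similarity classes is {M1}, {M2}, {M3}.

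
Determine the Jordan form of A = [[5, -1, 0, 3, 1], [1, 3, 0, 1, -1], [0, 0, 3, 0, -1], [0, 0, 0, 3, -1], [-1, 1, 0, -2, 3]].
J = [[3, 1, 0, 0, 0], [0, 3, 0, 0, 0], [0, 0, 3, 0, 0], [0, 0, 0, 4, 1], [0, 0, 0, 0, 4]]

The characteristic polynomial is det(xI - A) = (x - 4)^2(x - 3)^3, so the eigenvalues are 3 (algebraic multiplicity 3), 4 (algebraic multiplicity 2).

For λ = 3: rank(A - 3I) = 3, rank((A - 3I)^2) = 2. The eigenspace has dimension 5 - 3 = 2, so there are 2 Jordan blocks; the rank sequence gives block sizes [2, 1].

For λ = 4: rank(A - 4I) = 4, rank((A - 4I)^2) = 3. The eigenspace has dimension 5 - 4 = 1, so there is 1 Jordan block; the rank sequence gives block sizes [2].

Assembling the blocks gives the Jordan form J above.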